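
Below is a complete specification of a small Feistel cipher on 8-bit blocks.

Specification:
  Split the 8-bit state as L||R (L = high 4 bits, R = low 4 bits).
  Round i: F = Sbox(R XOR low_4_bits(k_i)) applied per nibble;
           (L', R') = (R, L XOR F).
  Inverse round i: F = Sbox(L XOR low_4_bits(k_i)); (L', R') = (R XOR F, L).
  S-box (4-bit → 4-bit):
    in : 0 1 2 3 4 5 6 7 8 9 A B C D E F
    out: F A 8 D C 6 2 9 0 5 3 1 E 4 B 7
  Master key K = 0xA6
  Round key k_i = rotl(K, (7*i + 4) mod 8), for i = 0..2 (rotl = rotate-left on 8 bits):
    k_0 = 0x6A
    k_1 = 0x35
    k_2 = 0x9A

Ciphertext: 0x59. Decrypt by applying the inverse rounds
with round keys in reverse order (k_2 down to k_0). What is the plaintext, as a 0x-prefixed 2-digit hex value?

0x54

s_0 = ciphertext = 0x59
s_1 = InvRound(s_0, k_2) = 0xE5
s_2 = InvRound(s_1, k_1) = 0x4E
s_3 = InvRound(s_2, k_0) = 0x54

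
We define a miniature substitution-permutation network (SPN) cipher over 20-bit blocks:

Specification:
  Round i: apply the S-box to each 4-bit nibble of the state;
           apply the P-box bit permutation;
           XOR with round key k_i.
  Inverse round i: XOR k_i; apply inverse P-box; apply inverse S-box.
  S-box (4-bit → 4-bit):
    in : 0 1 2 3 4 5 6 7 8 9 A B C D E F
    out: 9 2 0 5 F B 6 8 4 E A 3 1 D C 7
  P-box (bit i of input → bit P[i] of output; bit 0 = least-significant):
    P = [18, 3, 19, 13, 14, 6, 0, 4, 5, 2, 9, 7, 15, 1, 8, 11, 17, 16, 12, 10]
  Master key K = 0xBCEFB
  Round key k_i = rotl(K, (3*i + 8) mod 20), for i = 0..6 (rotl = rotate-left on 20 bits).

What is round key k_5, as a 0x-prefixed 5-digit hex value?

K = 0xBCEFB
k_0 = rotl(K, (3*0+8) mod 20) = rotl(K, 8) = 0xEFBBC
k_1 = rotl(K, (3*1+8) mod 20) = rotl(K, 11) = 0x7DDE7
k_2 = rotl(K, (3*2+8) mod 20) = rotl(K, 14) = 0xEEF3B
k_3 = rotl(K, (3*3+8) mod 20) = rotl(K, 17) = 0x779DF
k_4 = rotl(K, (3*4+8) mod 20) = rotl(K, 0) = 0xBCEFB
k_5 = rotl(K, (3*5+8) mod 20) = rotl(K, 3) = 0xE77DD

0xE77DD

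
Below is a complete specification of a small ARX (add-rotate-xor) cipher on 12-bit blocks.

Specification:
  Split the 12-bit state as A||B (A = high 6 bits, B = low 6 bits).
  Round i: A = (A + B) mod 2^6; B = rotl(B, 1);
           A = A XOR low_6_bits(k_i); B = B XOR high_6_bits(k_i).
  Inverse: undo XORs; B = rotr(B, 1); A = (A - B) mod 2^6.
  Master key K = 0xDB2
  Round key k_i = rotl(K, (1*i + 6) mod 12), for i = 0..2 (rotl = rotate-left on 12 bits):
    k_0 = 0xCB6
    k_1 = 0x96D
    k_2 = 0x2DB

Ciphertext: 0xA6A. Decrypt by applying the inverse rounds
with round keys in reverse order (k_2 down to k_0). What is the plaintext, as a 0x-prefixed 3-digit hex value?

s_0 = ciphertext = 0xA6A
s_1 = InvRound(s_0, k_2) = 0x0B0
s_2 = InvRound(s_1, k_1) = 0x16A
s_3 = InvRound(s_2, k_0) = 0x9CC

0x9CC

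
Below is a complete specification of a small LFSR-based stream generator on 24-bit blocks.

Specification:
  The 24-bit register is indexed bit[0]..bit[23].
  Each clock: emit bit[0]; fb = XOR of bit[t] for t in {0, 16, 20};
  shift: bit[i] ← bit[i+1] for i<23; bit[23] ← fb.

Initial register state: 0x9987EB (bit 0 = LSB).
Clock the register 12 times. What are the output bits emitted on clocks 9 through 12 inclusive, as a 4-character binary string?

reg_0 = 0x9987EB
clock 1: out=1, reg = 0xCCC3F5
clock 2: out=1, reg = 0xE661FA
clock 3: out=0, reg = 0x7330FD
clock 4: out=1, reg = 0xB9987E
clock 5: out=0, reg = 0x5CCC3F
clock 6: out=1, reg = 0x2E661F
clock 7: out=1, reg = 0x97330F
clock 8: out=1, reg = 0xCB9987
clock 9: out=1, reg = 0x65CCC3
clock 10: out=1, reg = 0x32E661
clock 11: out=1, reg = 0x197330
clock 12: out=0, reg = 0x0CB998

1110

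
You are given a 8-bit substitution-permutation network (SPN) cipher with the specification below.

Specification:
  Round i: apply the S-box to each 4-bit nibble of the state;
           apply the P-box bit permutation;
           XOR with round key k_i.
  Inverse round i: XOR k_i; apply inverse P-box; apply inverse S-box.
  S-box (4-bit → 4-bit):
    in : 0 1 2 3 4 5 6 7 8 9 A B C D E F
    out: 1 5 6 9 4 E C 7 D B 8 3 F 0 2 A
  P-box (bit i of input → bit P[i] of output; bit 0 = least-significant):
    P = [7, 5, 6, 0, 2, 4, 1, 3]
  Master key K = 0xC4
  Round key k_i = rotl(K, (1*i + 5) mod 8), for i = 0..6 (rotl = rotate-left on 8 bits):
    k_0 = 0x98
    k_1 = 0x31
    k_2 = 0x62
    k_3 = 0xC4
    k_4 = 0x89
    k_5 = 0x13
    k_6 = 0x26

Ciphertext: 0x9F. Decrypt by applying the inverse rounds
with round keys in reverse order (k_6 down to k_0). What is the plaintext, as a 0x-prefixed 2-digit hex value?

s_0 = ciphertext = 0x9F
s_1 = InvRound(s_0, k_6) = 0xF9
s_2 = InvRound(s_1, k_5) = 0x67
s_3 = InvRound(s_2, k_4) = 0x87
s_4 = InvRound(s_3, k_3) = 0x46
s_5 = InvRound(s_4, k_2) = 0x0E
s_6 = InvRound(s_5, k_1) = 0xCF
s_7 = InvRound(s_6, k_0) = 0x76

0x76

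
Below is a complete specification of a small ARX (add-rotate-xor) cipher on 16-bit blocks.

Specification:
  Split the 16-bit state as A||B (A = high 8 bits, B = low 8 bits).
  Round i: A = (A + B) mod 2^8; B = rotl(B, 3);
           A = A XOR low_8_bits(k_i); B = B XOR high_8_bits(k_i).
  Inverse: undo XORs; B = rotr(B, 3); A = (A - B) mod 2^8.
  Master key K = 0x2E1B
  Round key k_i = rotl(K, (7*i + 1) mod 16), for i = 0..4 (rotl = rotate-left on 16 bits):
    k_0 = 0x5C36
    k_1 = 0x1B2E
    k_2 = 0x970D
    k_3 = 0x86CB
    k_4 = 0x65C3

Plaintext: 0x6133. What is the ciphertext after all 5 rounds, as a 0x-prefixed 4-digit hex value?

s_0 = plaintext = 0x6133
s_1 = Round(s_0, k_0) = 0xA2C5
s_2 = Round(s_1, k_1) = 0x4935
s_3 = Round(s_2, k_2) = 0x733E
s_4 = Round(s_3, k_3) = 0x7A77
s_5 = Round(s_4, k_4) = 0x32DE

0x32DE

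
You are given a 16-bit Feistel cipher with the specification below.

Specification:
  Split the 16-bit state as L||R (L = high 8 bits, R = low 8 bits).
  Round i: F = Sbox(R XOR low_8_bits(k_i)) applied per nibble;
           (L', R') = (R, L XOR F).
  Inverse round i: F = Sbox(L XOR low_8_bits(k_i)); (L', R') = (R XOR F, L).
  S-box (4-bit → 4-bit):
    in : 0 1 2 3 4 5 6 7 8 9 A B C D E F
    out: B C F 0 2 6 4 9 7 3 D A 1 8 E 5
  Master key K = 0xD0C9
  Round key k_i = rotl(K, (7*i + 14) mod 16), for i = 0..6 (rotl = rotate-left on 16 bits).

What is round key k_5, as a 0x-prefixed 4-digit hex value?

K = 0xD0C9
k_0 = rotl(K, (7*0+14) mod 16) = rotl(K, 14) = 0x7432
k_1 = rotl(K, (7*1+14) mod 16) = rotl(K, 5) = 0x193A
k_2 = rotl(K, (7*2+14) mod 16) = rotl(K, 12) = 0x9D0C
k_3 = rotl(K, (7*3+14) mod 16) = rotl(K, 3) = 0x864E
k_4 = rotl(K, (7*4+14) mod 16) = rotl(K, 10) = 0x2743
k_5 = rotl(K, (7*5+14) mod 16) = rotl(K, 1) = 0xA193

0xA193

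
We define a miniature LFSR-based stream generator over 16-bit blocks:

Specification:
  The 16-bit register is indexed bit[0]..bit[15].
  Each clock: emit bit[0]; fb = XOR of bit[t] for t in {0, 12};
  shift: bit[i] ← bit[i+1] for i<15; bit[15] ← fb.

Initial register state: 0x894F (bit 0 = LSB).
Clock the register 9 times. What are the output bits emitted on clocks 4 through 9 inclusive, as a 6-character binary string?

reg_0 = 0x894F
clock 1: out=1, reg = 0xC4A7
clock 2: out=1, reg = 0xE253
clock 3: out=1, reg = 0xF129
clock 4: out=1, reg = 0x7894
clock 5: out=0, reg = 0xBC4A
clock 6: out=0, reg = 0xDE25
clock 7: out=1, reg = 0x6F12
clock 8: out=0, reg = 0x3789
clock 9: out=1, reg = 0x1BC4

100101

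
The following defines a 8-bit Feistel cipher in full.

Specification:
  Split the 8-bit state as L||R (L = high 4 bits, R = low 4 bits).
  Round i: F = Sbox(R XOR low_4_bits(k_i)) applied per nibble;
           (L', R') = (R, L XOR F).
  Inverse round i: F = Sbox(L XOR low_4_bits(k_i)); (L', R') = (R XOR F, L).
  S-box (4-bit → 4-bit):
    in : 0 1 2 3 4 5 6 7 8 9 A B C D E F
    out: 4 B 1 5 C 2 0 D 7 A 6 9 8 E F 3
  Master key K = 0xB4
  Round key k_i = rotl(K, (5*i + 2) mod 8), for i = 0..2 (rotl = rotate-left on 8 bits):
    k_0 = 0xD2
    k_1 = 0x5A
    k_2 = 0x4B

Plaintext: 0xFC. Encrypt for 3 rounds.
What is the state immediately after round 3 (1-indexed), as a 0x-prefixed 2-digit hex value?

s_0 = plaintext = 0xFC
s_1 = Round(s_0, k_0) = 0xC0
s_2 = Round(s_1, k_1) = 0x0A
s_3 = Round(s_2, k_2) = 0xAB

0xAB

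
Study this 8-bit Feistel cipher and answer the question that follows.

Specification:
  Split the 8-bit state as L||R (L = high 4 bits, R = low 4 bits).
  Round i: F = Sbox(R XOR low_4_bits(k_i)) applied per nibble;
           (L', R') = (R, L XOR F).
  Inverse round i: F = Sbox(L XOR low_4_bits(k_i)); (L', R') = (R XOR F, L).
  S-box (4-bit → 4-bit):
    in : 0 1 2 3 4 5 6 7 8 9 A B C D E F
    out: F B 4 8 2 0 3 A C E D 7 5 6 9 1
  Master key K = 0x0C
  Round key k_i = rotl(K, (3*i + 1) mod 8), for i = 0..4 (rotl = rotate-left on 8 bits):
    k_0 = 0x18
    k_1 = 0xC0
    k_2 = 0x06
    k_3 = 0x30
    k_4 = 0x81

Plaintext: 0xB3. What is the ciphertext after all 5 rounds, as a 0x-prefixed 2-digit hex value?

s_0 = plaintext = 0xB3
s_1 = Round(s_0, k_0) = 0x3C
s_2 = Round(s_1, k_1) = 0xC6
s_3 = Round(s_2, k_2) = 0x63
s_4 = Round(s_3, k_3) = 0x3E
s_5 = Round(s_4, k_4) = 0xE2

0xE2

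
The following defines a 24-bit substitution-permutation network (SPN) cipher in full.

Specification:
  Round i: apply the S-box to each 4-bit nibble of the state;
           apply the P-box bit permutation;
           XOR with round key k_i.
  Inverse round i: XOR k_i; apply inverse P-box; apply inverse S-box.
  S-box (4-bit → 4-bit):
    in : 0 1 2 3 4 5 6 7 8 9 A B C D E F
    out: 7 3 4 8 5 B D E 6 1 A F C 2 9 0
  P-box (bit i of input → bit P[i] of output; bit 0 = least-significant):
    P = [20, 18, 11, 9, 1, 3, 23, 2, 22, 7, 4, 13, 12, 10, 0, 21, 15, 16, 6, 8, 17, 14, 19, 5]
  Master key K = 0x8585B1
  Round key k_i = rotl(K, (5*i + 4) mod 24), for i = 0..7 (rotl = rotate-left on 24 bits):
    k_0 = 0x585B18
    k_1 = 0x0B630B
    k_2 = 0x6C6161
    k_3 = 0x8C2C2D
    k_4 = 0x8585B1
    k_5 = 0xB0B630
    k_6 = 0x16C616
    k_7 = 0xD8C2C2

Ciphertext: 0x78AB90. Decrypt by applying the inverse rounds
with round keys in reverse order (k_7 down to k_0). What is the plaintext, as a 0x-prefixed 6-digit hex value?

s_0 = ciphertext = 0x78AB90
s_1 = InvRound(s_0, k_7) = 0xDC3C42
s_2 = InvRound(s_1, k_6) = 0x0496CC
s_3 = InvRound(s_2, k_5) = 0x323771
s_4 = InvRound(s_3, k_4) = 0x90EA25
s_5 = InvRound(s_4, k_3) = 0x89DFD5
s_6 = InvRound(s_5, k_2) = 0x315BC7
s_7 = InvRound(s_6, k_1) = 0x42EAA4
s_8 = InvRound(s_7, k_0) = 0x6E97A9

0x6E97A9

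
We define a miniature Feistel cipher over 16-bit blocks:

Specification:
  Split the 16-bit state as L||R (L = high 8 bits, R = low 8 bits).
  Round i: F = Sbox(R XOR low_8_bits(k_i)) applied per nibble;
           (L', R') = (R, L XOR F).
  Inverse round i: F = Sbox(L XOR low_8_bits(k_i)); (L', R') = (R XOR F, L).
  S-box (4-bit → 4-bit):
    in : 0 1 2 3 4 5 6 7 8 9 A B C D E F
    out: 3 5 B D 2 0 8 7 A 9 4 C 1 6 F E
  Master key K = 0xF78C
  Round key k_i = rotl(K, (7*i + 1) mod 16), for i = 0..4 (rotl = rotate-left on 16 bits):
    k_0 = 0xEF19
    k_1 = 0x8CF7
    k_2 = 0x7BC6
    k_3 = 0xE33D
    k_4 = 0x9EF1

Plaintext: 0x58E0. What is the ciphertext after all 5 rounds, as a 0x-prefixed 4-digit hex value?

0x056C

s_0 = plaintext = 0x58E0
s_1 = Round(s_0, k_0) = 0xE0B1
s_2 = Round(s_1, k_1) = 0xB1C8
s_3 = Round(s_2, k_2) = 0xC88E
s_4 = Round(s_3, k_3) = 0x8E05
s_5 = Round(s_4, k_4) = 0x056C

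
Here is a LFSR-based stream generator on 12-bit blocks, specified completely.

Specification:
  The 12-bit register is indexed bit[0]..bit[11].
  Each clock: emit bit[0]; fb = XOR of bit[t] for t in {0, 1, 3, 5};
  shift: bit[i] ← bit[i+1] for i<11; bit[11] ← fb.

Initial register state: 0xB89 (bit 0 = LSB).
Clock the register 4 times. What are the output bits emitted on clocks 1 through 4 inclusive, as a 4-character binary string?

reg_0 = 0xB89
clock 1: out=1, reg = 0x5C4
clock 2: out=0, reg = 0x2E2
clock 3: out=0, reg = 0x171
clock 4: out=1, reg = 0x0B8

1001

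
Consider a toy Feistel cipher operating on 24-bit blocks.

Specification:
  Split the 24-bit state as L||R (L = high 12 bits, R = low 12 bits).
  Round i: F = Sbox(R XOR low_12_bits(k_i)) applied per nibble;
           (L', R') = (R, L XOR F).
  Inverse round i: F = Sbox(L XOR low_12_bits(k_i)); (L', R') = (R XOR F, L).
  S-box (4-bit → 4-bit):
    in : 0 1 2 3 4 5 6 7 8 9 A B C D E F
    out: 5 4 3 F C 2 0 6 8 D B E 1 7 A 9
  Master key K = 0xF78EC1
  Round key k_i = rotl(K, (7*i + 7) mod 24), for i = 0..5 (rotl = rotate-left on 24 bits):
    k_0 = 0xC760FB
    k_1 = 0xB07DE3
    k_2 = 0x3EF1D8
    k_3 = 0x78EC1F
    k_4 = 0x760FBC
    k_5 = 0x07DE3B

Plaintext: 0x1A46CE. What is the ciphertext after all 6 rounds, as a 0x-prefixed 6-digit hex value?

s_0 = plaintext = 0x1A46CE
s_1 = Round(s_0, k_0) = 0x6CE156
s_2 = Round(s_1, k_1) = 0x15672C
s_3 = Round(s_2, k_2) = 0x72C1CA
s_4 = Round(s_3, k_3) = 0x1CA05E
s_5 = Round(s_4, k_4) = 0x05E869
s_6 = Round(s_5, k_5) = 0x86907D

0x86907D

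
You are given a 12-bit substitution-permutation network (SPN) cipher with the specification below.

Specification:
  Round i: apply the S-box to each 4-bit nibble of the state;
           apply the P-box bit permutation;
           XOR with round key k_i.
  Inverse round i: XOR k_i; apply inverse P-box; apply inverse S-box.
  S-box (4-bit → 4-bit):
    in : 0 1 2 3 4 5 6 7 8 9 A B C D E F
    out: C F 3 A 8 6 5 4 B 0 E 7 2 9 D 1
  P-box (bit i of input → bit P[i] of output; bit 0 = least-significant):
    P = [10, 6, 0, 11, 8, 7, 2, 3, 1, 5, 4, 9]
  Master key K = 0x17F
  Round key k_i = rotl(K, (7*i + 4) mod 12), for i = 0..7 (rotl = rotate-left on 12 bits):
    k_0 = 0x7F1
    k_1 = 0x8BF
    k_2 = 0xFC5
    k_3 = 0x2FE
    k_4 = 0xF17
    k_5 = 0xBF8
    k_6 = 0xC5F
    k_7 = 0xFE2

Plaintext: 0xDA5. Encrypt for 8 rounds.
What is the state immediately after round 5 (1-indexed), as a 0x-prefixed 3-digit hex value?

s_0 = plaintext = 0xDA5
s_1 = Round(s_0, k_0) = 0x53E
s_2 = Round(s_1, k_1) = 0x406
s_3 = Round(s_2, k_2) = 0x9C8
s_4 = Round(s_3, k_3) = 0xE3E
s_5 = Round(s_4, k_4) = 0x18C
s_6 = Round(s_5, k_5) = 0x802
s_7 = Round(s_6, k_6) = 0xA31
s_8 = Round(s_7, k_7) = 0x11B

0x18C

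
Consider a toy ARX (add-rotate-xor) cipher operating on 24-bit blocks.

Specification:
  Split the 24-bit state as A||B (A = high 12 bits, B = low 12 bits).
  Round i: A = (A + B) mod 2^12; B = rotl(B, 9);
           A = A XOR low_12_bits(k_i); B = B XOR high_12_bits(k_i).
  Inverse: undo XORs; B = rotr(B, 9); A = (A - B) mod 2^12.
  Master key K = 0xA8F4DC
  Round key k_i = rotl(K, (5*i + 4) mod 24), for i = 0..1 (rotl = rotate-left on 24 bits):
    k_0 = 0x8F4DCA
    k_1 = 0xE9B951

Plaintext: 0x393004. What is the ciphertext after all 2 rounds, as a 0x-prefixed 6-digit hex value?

0x600685

s_0 = plaintext = 0x393004
s_1 = Round(s_0, k_0) = 0xE5D0F4
s_2 = Round(s_1, k_1) = 0x600685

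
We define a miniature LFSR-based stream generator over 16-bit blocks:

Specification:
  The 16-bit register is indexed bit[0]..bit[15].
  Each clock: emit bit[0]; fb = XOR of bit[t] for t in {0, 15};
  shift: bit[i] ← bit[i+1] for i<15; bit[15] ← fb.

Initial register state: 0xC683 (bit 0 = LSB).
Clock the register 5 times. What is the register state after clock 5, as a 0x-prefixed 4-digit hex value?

0xF634

reg_0 = 0xC683
clock 1: out=1, reg = 0x6341
clock 2: out=1, reg = 0xB1A0
clock 3: out=0, reg = 0xD8D0
clock 4: out=0, reg = 0xEC68
clock 5: out=0, reg = 0xF634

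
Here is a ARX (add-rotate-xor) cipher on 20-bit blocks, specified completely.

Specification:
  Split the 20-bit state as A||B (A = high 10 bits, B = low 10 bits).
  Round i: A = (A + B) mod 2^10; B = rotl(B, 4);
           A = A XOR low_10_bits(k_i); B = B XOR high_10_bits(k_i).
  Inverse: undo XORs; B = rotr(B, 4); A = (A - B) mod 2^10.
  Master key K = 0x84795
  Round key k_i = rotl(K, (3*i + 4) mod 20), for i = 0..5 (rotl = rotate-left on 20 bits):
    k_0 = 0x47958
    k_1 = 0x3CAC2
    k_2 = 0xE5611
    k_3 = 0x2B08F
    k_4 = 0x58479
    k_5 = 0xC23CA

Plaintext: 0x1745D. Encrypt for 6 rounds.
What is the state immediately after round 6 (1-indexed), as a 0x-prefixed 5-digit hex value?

0xEEB21

s_0 = plaintext = 0x1745D
s_1 = Round(s_0, k_0) = 0x788CF
s_2 = Round(s_1, k_1) = 0x1CC01
s_3 = Round(s_2, k_2) = 0x99785
s_4 = Round(s_3, k_3) = 0x594F2
s_5 = Round(s_4, k_4) = 0x8BA42
s_6 = Round(s_5, k_5) = 0xEEB21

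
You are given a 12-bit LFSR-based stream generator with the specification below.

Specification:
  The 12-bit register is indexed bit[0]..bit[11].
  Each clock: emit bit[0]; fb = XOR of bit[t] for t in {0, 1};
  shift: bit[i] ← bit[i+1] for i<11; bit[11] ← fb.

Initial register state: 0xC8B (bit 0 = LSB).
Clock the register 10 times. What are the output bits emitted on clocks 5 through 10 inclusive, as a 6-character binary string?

reg_0 = 0xC8B
clock 1: out=1, reg = 0x645
clock 2: out=1, reg = 0xB22
clock 3: out=0, reg = 0xD91
clock 4: out=1, reg = 0xEC8
clock 5: out=0, reg = 0x764
clock 6: out=0, reg = 0x3B2
clock 7: out=0, reg = 0x9D9
clock 8: out=1, reg = 0xCEC
clock 9: out=0, reg = 0x676
clock 10: out=0, reg = 0xB3B

000100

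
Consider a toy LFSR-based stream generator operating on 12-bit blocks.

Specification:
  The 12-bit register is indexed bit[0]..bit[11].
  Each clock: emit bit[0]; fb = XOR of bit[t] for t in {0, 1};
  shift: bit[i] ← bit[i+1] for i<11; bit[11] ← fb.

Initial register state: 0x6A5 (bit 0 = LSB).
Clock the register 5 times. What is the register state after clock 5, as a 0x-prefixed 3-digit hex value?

reg_0 = 0x6A5
clock 1: out=1, reg = 0xB52
clock 2: out=0, reg = 0xDA9
clock 3: out=1, reg = 0xED4
clock 4: out=0, reg = 0x76A
clock 5: out=0, reg = 0xBB5

0xBB5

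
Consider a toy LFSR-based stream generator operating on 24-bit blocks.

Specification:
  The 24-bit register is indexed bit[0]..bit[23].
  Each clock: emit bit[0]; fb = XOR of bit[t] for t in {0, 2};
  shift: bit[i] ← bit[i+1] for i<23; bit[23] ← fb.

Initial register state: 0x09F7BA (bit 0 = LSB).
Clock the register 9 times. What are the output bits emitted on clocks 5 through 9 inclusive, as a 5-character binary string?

reg_0 = 0x09F7BA
clock 1: out=0, reg = 0x04FBDD
clock 2: out=1, reg = 0x027DEE
clock 3: out=0, reg = 0x813EF7
clock 4: out=1, reg = 0x409F7B
clock 5: out=1, reg = 0xA04FBD
clock 6: out=1, reg = 0x5027DE
clock 7: out=0, reg = 0xA813EF
clock 8: out=1, reg = 0x5409F7
clock 9: out=1, reg = 0x2A04FB

11011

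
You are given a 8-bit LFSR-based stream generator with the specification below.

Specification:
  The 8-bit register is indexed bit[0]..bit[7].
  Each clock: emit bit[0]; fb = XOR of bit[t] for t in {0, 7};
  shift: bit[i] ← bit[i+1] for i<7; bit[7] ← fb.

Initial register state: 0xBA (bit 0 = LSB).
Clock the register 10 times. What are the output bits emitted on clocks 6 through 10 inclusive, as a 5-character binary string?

10110

reg_0 = 0xBA
clock 1: out=0, reg = 0xDD
clock 2: out=1, reg = 0x6E
clock 3: out=0, reg = 0x37
clock 4: out=1, reg = 0x9B
clock 5: out=1, reg = 0x4D
clock 6: out=1, reg = 0xA6
clock 7: out=0, reg = 0xD3
clock 8: out=1, reg = 0x69
clock 9: out=1, reg = 0xB4
clock 10: out=0, reg = 0xDA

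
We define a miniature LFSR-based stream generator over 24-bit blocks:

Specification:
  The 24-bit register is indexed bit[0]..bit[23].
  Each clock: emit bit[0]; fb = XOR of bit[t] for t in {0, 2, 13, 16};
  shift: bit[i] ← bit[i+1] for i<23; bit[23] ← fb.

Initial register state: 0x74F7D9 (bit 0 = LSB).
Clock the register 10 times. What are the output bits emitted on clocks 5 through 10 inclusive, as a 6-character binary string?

reg_0 = 0x74F7D9
clock 1: out=1, reg = 0x3A7BEC
clock 2: out=0, reg = 0x1D3DF6
clock 3: out=0, reg = 0x8E9EFB
clock 4: out=1, reg = 0xC74F7D
clock 5: out=1, reg = 0xE3A7BE
clock 6: out=0, reg = 0xF1D3DF
clock 7: out=1, reg = 0xF8E9EF
clock 8: out=1, reg = 0xFC74F7
clock 9: out=1, reg = 0xFE3A7B
clock 10: out=1, reg = 0x7F1D3D

101111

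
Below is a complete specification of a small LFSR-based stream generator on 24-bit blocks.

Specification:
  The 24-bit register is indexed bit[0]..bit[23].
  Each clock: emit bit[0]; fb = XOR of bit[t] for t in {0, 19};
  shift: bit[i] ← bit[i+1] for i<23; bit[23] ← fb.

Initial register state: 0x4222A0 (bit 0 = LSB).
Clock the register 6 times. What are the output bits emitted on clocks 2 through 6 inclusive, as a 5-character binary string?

00001

reg_0 = 0x4222A0
clock 1: out=0, reg = 0x211150
clock 2: out=0, reg = 0x1088A8
clock 3: out=0, reg = 0x084454
clock 4: out=0, reg = 0x84222A
clock 5: out=0, reg = 0x421115
clock 6: out=1, reg = 0xA1088A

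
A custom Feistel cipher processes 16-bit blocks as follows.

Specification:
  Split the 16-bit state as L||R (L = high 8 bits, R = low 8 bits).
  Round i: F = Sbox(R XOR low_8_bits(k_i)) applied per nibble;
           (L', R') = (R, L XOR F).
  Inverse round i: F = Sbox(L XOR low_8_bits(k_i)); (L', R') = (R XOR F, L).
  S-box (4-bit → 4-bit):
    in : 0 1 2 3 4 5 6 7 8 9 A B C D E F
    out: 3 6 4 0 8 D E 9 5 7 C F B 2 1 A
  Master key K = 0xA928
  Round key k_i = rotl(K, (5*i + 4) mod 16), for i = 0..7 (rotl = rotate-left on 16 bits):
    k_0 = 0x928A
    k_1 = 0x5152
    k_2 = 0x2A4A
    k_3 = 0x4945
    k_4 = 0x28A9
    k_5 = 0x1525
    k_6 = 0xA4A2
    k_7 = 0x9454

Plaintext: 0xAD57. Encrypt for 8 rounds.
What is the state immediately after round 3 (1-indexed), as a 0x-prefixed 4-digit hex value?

0x7585

s_0 = plaintext = 0xAD57
s_1 = Round(s_0, k_0) = 0x578F
s_2 = Round(s_1, k_1) = 0x8F75
s_3 = Round(s_2, k_2) = 0x7585
s_4 = Round(s_3, k_3) = 0x85C6
s_5 = Round(s_4, k_4) = 0xC66F
s_6 = Round(s_5, k_5) = 0x6F4A
s_7 = Round(s_6, k_6) = 0x4A7A
s_8 = Round(s_7, k_7) = 0x7A0B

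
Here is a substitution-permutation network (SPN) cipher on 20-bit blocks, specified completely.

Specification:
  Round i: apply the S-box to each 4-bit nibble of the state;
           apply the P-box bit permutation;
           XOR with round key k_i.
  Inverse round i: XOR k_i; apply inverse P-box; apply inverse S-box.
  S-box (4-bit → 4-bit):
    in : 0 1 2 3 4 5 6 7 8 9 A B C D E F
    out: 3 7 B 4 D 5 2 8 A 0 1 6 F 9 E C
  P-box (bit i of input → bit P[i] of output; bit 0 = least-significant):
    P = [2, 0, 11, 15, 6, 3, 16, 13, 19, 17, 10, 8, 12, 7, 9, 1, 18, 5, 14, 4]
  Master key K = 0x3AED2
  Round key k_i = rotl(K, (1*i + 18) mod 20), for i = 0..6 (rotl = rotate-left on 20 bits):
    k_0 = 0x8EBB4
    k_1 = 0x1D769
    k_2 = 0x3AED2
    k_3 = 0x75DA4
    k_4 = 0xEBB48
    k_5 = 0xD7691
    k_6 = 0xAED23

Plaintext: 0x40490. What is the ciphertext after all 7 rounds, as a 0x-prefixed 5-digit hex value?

0x73987

s_0 = plaintext = 0x40490
s_1 = Round(s_0, k_0) = 0x4BE21
s_2 = Round(s_1, k_1) = 0x7B8B4
s_3 = Round(s_2, k_2) = 0x0254E
s_4 = Round(s_3, k_3) = 0xAE147
s_5 = Round(s_4, k_4) = 0x11D8A
s_6 = Round(s_5, k_5) = 0x1053D
s_7 = Round(s_6, k_6) = 0x73987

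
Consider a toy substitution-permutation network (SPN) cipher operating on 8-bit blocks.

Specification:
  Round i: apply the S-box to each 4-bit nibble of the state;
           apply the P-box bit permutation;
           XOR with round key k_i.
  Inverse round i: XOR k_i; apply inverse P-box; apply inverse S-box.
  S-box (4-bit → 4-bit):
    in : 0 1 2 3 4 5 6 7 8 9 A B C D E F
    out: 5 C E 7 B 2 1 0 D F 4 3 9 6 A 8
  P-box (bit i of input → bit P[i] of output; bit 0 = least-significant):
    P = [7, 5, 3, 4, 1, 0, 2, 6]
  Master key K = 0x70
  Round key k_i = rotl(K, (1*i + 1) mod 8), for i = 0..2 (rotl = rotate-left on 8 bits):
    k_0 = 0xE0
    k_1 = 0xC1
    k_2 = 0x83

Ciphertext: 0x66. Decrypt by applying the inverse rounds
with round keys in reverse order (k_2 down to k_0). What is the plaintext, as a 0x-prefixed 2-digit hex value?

0xB5

s_0 = ciphertext = 0x66
s_1 = InvRound(s_0, k_2) = 0x2B
s_2 = InvRound(s_1, k_1) = 0xC3
s_3 = InvRound(s_2, k_0) = 0xB5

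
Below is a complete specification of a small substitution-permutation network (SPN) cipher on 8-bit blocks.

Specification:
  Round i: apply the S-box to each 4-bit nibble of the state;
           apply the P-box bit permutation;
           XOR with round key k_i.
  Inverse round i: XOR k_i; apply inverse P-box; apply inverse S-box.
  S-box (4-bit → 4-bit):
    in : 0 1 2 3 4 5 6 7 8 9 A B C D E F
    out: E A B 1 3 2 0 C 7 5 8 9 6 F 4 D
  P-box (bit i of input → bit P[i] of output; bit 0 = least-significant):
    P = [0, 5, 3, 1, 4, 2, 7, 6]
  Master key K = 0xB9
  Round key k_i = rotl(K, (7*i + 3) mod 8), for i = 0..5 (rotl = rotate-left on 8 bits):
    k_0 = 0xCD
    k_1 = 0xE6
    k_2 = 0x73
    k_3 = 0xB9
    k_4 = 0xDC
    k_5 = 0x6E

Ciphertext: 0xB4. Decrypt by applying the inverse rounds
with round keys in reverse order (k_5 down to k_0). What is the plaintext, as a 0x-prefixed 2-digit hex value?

0xCC

s_0 = ciphertext = 0xB4
s_1 = InvRound(s_0, k_5) = 0xF7
s_2 = InvRound(s_1, k_4) = 0x6D
s_3 = InvRound(s_2, k_3) = 0xD6
s_4 = InvRound(s_3, k_2) = 0xC4
s_5 = InvRound(s_4, k_1) = 0x61
s_6 = InvRound(s_5, k_0) = 0xCC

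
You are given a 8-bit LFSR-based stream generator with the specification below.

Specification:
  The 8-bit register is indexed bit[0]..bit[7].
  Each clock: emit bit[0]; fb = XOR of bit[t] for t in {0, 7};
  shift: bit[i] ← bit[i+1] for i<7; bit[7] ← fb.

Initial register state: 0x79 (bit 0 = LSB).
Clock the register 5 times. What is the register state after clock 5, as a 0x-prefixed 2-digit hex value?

0xBB

reg_0 = 0x79
clock 1: out=1, reg = 0xBC
clock 2: out=0, reg = 0xDE
clock 3: out=0, reg = 0xEF
clock 4: out=1, reg = 0x77
clock 5: out=1, reg = 0xBB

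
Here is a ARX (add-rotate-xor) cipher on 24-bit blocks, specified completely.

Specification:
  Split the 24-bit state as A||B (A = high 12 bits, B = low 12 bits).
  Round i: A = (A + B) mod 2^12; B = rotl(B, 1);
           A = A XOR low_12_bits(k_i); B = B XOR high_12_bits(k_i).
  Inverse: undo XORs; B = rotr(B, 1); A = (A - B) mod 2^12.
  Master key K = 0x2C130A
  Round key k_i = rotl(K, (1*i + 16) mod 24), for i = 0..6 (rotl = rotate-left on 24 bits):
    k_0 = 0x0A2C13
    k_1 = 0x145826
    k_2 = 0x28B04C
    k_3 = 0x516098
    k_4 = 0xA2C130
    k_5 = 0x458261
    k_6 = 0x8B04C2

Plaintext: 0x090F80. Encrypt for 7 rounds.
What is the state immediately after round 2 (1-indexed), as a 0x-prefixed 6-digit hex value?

0x380E02

s_0 = plaintext = 0x090F80
s_1 = Round(s_0, k_0) = 0xC03FA3
s_2 = Round(s_1, k_1) = 0x380E02
s_3 = Round(s_2, k_2) = 0x1CEE8E
s_4 = Round(s_3, k_3) = 0x0C480B
s_5 = Round(s_4, k_4) = 0x9FFA3B
s_6 = Round(s_5, k_5) = 0x65B02F
s_7 = Round(s_6, k_6) = 0x2488EE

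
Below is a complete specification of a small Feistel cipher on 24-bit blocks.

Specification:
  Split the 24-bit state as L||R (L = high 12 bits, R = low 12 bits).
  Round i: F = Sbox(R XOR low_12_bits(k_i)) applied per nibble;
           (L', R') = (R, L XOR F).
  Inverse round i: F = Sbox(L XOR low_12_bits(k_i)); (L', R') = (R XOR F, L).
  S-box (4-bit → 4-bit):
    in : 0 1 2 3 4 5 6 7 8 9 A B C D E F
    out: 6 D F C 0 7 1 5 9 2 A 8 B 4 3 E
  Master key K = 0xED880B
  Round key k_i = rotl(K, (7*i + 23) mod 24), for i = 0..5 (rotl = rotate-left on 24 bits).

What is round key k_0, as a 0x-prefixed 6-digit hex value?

K = 0xED880B
k_0 = rotl(K, (7*0+23) mod 24) = rotl(K, 23) = 0xF6C405

0xF6C405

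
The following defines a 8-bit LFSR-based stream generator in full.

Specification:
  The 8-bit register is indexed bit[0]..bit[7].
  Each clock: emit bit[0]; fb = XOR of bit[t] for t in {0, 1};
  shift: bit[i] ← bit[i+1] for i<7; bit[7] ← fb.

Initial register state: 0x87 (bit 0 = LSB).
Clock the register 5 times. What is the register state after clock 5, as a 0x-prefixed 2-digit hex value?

reg_0 = 0x87
clock 1: out=1, reg = 0x43
clock 2: out=1, reg = 0x21
clock 3: out=1, reg = 0x90
clock 4: out=0, reg = 0x48
clock 5: out=0, reg = 0x24

0x24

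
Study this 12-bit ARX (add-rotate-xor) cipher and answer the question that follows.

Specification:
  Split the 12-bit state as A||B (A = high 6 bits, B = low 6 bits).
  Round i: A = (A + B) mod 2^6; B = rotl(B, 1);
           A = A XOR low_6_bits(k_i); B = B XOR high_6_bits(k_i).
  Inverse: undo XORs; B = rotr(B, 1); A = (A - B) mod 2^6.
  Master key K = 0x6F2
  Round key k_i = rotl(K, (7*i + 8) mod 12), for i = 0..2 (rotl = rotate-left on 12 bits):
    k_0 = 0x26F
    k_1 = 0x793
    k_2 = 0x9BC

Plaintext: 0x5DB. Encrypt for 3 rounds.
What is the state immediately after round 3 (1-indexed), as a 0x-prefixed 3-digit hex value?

s_0 = plaintext = 0x5DB
s_1 = Round(s_0, k_0) = 0x77F
s_2 = Round(s_1, k_1) = 0x3E1
s_3 = Round(s_2, k_2) = 0x325

0x325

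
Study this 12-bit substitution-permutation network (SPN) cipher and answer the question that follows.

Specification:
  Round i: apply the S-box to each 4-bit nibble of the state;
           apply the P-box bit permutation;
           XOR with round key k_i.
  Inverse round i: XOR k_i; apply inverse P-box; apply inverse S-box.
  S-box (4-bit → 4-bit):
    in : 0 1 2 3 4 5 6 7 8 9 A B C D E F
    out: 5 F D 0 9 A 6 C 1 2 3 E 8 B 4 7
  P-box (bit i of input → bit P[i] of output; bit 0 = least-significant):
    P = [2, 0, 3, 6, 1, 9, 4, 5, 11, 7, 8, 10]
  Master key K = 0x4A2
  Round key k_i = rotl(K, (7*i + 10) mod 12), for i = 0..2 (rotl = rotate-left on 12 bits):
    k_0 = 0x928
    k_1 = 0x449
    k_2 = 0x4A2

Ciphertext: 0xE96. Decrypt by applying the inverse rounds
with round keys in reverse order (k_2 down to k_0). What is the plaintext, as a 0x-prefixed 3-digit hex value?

s_0 = ciphertext = 0xE96
s_1 = InvRound(s_0, k_2) = 0x8B8
s_2 = InvRound(s_1, k_1) = 0xD75
s_3 = InvRound(s_2, k_0) = 0xCE1

0xCE1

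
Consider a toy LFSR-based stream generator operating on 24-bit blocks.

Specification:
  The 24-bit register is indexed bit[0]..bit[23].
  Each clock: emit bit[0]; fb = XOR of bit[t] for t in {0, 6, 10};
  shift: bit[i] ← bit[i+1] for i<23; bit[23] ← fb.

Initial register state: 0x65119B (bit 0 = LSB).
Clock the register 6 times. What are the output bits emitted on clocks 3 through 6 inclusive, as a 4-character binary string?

0110

reg_0 = 0x65119B
clock 1: out=1, reg = 0xB288CD
clock 2: out=1, reg = 0x594466
clock 3: out=0, reg = 0x2CA233
clock 4: out=1, reg = 0x965119
clock 5: out=1, reg = 0xCB288C
clock 6: out=0, reg = 0x659446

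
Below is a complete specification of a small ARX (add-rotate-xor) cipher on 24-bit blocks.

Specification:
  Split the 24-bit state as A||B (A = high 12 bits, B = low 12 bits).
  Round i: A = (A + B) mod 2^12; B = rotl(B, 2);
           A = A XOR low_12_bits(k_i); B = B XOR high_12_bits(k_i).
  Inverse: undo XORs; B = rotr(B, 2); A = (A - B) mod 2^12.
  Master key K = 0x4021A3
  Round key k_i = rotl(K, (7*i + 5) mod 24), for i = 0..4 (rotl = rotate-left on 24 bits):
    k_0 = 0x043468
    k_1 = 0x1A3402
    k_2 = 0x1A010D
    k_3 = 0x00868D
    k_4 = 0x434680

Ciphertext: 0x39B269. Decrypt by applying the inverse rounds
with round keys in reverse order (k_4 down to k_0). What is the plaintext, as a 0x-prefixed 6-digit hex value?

s_0 = ciphertext = 0x39B269
s_1 = InvRound(s_0, k_4) = 0xF84597
s_2 = InvRound(s_1, k_3) = 0xBA2D67
s_3 = InvRound(s_2, k_2) = 0xB7EF31
s_4 = InvRound(s_3, k_1) = 0x3D8BA4
s_5 = InvRound(s_4, k_0) = 0x8B7EF9

0x8B7EF9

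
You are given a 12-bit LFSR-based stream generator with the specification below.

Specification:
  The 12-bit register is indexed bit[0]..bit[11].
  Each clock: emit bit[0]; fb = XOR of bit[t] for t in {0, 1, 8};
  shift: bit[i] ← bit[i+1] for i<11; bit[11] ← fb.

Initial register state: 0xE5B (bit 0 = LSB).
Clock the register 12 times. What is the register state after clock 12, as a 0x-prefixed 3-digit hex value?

0x6F8

reg_0 = 0xE5B
clock 1: out=1, reg = 0x72D
clock 2: out=1, reg = 0x396
clock 3: out=0, reg = 0x1CB
clock 4: out=1, reg = 0x8E5
clock 5: out=1, reg = 0xC72
clock 6: out=0, reg = 0xE39
clock 7: out=1, reg = 0xF1C
clock 8: out=0, reg = 0xF8E
clock 9: out=0, reg = 0x7C7
clock 10: out=1, reg = 0xBE3
clock 11: out=1, reg = 0xDF1
clock 12: out=1, reg = 0x6F8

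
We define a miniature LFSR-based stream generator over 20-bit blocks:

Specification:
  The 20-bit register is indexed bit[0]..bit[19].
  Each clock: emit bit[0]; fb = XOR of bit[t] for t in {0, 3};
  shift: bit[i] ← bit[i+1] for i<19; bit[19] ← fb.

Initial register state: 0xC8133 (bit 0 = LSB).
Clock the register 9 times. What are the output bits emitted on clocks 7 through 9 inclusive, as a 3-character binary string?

001

reg_0 = 0xC8133
clock 1: out=1, reg = 0xE4099
clock 2: out=1, reg = 0x7204C
clock 3: out=0, reg = 0xB9026
clock 4: out=0, reg = 0x5C813
clock 5: out=1, reg = 0xAE409
clock 6: out=1, reg = 0x57204
clock 7: out=0, reg = 0x2B902
clock 8: out=0, reg = 0x15C81
clock 9: out=1, reg = 0x8AE40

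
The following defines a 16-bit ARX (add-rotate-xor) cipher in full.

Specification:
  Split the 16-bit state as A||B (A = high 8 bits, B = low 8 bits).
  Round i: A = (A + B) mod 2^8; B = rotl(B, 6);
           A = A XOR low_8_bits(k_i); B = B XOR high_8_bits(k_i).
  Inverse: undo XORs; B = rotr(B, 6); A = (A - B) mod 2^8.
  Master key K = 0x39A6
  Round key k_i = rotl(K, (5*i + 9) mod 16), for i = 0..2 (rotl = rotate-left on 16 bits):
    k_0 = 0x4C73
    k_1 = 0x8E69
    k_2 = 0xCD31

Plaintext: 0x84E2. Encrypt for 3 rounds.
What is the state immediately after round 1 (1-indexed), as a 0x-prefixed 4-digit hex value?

s_0 = plaintext = 0x84E2
s_1 = Round(s_0, k_0) = 0x15F4
s_2 = Round(s_1, k_1) = 0x60B3
s_3 = Round(s_2, k_2) = 0x2221

0x15F4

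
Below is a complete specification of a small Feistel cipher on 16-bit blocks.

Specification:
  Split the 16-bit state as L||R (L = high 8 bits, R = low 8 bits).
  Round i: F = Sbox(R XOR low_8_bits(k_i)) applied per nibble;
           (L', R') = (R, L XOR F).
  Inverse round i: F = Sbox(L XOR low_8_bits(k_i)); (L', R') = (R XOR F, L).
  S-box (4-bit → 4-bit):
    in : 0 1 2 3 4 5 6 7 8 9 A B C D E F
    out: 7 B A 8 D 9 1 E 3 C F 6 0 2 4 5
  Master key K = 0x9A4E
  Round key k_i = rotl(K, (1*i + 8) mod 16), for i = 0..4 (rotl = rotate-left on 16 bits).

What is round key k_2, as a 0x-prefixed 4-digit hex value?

K = 0x9A4E
k_0 = rotl(K, (1*0+8) mod 16) = rotl(K, 8) = 0x4E9A
k_1 = rotl(K, (1*1+8) mod 16) = rotl(K, 9) = 0x9D34
k_2 = rotl(K, (1*2+8) mod 16) = rotl(K, 10) = 0x3A69

0x3A69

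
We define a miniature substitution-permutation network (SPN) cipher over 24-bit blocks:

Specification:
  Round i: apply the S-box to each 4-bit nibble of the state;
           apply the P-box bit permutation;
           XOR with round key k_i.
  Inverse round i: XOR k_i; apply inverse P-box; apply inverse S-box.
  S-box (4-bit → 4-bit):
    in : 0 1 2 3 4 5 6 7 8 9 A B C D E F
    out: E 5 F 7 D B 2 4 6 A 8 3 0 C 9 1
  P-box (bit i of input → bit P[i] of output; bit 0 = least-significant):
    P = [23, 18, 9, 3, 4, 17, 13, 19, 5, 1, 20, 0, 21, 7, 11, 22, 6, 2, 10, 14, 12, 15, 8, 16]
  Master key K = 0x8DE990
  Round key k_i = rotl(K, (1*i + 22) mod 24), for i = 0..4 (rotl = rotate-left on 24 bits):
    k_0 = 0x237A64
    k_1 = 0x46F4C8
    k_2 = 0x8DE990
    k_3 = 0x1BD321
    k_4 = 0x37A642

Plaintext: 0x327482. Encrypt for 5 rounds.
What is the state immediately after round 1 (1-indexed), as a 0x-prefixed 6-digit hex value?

s_0 = plaintext = 0x327482
s_1 = Round(s_0, k_0) = 0xB58509
s_2 = Round(s_1, k_1) = 0x480C27
s_3 = Round(s_2, k_2) = 0xC6D604
s_4 = Round(s_3, k_3) = 0xD1F92F
s_5 = Round(s_4, k_4) = 0x9C8311

0xB58509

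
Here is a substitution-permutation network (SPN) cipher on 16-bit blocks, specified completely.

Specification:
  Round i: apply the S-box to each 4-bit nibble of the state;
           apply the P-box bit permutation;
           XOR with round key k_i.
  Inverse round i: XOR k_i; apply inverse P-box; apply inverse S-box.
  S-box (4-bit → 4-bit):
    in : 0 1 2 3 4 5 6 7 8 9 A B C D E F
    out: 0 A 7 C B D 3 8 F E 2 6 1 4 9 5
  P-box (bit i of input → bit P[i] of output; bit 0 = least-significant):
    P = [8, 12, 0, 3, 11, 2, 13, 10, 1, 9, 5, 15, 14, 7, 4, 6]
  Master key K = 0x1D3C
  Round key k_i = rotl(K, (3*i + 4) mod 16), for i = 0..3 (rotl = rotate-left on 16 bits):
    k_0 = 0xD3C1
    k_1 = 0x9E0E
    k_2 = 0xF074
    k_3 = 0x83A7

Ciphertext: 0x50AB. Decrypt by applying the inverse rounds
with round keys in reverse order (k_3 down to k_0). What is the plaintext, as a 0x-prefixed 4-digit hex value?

s_0 = ciphertext = 0x50AB
s_1 = InvRound(s_0, k_3) = 0xC1A4
s_2 = InvRound(s_1, k_2) = 0x90D6
s_3 = InvRound(s_2, k_1) = 0x9AE7
s_4 = InvRound(s_3, k_0) = 0xCF6C

0xCF6C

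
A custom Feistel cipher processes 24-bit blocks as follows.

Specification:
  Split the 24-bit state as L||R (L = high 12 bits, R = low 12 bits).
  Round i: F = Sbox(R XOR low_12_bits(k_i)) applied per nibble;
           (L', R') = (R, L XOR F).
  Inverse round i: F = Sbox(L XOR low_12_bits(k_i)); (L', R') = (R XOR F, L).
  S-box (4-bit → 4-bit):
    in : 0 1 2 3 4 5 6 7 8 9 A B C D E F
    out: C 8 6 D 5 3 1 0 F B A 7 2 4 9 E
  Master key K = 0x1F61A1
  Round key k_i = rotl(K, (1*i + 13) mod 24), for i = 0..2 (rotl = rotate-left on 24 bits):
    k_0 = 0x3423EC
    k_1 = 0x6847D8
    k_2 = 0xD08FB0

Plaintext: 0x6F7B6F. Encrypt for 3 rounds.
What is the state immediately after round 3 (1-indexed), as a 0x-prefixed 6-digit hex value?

s_0 = plaintext = 0x6F7B6F
s_1 = Round(s_0, k_0) = 0xB6F90A
s_2 = Round(s_1, k_1) = 0x90A229
s_3 = Round(s_2, k_2) = 0x229DB1

0x229DB1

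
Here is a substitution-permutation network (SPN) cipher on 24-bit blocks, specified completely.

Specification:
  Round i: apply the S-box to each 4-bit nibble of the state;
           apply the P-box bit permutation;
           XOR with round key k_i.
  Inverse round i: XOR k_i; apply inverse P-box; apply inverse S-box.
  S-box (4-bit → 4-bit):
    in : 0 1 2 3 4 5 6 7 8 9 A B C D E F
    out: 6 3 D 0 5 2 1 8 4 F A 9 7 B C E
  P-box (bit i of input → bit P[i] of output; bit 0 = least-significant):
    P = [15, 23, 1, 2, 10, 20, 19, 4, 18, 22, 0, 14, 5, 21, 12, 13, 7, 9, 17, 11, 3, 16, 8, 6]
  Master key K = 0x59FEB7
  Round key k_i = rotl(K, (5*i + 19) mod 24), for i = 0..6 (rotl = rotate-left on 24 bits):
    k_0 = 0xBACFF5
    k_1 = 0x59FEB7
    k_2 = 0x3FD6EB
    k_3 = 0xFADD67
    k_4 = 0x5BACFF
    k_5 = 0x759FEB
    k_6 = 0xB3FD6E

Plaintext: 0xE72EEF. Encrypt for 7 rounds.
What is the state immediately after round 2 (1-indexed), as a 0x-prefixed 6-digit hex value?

s_0 = plaintext = 0xE72EEF
s_1 = Round(s_0, k_0) = 0x32B682
s_2 = Round(s_1, k_1) = 0x575611
s_3 = Round(s_2, k_2) = 0x8A5AEB
s_4 = Round(s_3, k_3) = 0x921673
s_5 = Round(s_4, k_4) = 0x7CA507
s_6 = Round(s_5, k_5) = 0x0FBD2F
s_7 = Round(s_6, k_6) = 0x7C9258

0x575611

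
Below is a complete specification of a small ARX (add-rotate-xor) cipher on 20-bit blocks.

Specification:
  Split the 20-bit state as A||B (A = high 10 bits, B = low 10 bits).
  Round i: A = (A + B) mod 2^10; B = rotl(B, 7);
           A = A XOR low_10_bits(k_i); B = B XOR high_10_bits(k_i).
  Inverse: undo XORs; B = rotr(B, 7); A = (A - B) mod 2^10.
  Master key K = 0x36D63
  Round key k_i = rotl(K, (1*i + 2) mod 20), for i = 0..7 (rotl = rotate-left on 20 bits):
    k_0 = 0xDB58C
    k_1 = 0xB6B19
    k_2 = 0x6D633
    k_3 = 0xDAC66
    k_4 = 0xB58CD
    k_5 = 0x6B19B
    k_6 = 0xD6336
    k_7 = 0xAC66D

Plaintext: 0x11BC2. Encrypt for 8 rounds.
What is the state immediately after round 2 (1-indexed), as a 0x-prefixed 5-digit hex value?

s_0 = plaintext = 0x11BC2
s_1 = Round(s_0, k_0) = 0x61215
s_2 = Round(s_1, k_1) = 0x20018
s_3 = Round(s_2, k_2) = 0xAADB6
s_4 = Round(s_3, k_3) = 0x01C5D
s_5 = Round(s_4, k_4) = 0x2A45D
s_6 = Round(s_5, k_5) = 0x27727
s_7 = Round(s_6, k_6) = 0x3C8BC
s_8 = Round(s_7, k_7) = 0xF0CA6

0x20018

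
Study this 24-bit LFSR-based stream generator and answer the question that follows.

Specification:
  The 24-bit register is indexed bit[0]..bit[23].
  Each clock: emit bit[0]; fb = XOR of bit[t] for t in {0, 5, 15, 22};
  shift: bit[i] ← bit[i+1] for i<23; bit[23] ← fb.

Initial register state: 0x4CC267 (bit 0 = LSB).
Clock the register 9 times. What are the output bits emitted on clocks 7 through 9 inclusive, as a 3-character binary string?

100

reg_0 = 0x4CC267
clock 1: out=1, reg = 0x266133
clock 2: out=1, reg = 0x133099
clock 3: out=1, reg = 0x89984C
clock 4: out=0, reg = 0xC4CC26
clock 5: out=0, reg = 0xE26613
clock 6: out=1, reg = 0x713309
clock 7: out=1, reg = 0x389984
clock 8: out=0, reg = 0x9C4CC2
clock 9: out=0, reg = 0x4E2661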